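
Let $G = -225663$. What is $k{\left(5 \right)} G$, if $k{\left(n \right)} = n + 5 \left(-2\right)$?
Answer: $1128315$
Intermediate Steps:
$k{\left(n \right)} = -10 + n$ ($k{\left(n \right)} = n - 10 = -10 + n$)
$k{\left(5 \right)} G = \left(-10 + 5\right) \left(-225663\right) = \left(-5\right) \left(-225663\right) = 1128315$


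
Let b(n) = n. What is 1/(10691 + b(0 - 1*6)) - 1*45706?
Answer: -488368609/10685 ≈ -45706.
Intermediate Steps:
1/(10691 + b(0 - 1*6)) - 1*45706 = 1/(10691 + (0 - 1*6)) - 1*45706 = 1/(10691 + (0 - 6)) - 45706 = 1/(10691 - 6) - 45706 = 1/10685 - 45706 = -488368609/10685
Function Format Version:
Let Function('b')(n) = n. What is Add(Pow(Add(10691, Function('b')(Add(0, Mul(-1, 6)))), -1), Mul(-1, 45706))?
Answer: Rational(-488368609, 10685) ≈ -45706.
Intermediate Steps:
Add(Pow(Add(10691, Function('b')(Add(0, Mul(-1, 6)))), -1), Mul(-1, 45706)) = Add(Pow(Add(10691, Add(0, Mul(-1, 6))), -1), Mul(-1, 45706)) = Add(Pow(Add(10691, Add(0, -6)), -1), -45706) = Add(Pow(Add(10691, -6), -1), -45706) = Add(Pow(10685, -1), -45706) = Add(Rational(1, 10685), -45706) = Rational(-488368609, 10685)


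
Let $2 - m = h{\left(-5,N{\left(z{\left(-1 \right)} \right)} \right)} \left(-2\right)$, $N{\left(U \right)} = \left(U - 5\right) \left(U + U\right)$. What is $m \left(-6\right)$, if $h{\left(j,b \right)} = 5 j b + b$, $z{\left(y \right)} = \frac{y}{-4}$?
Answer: $-696$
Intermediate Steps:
$z{\left(y \right)} = - \frac{y}{4}$ ($z{\left(y \right)} = y \left(- \frac{1}{4}\right) = - \frac{y}{4}$)
$N{\left(U \right)} = 2 U \left(-5 + U\right)$ ($N{\left(U \right)} = \left(-5 + U\right) 2 U = 2 U \left(-5 + U\right)$)
$h{\left(j,b \right)} = b + 5 b j$ ($h{\left(j,b \right)} = 5 b j + b = b + 5 b j$)
$m = 116$ ($m = 2 - 2 \left(\left(- \frac{1}{4}\right) \left(-1\right)\right) \left(-5 - - \frac{1}{4}\right) \left(1 + 5 \left(-5\right)\right) \left(-2\right) = 2 - 2 \cdot \frac{1}{4} \left(-5 + \frac{1}{4}\right) \left(1 - 25\right) \left(-2\right) = 2 - 2 \cdot \frac{1}{4} \left(- \frac{19}{4}\right) \left(-24\right) \left(-2\right) = 2 - \left(- \frac{19}{8}\right) \left(-24\right) \left(-2\right) = 2 - 57 \left(-2\right) = 2 - -114 = 2 + 114 = 116$)
$m \left(-6\right) = 116 \left(-6\right) = -696$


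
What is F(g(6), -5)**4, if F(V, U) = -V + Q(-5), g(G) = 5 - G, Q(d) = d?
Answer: 256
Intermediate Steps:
F(V, U) = -5 - V (F(V, U) = -V - 5 = -5 - V)
F(g(6), -5)**4 = (-5 - (5 - 1*6))**4 = (-5 - (5 - 6))**4 = (-5 - 1*(-1))**4 = (-5 + 1)**4 = (-4)**4 = 256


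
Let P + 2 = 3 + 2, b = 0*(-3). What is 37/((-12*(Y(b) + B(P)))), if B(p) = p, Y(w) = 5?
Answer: -37/96 ≈ -0.38542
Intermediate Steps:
b = 0
P = 3 (P = -2 + (3 + 2) = -2 + 5 = 3)
37/((-12*(Y(b) + B(P)))) = 37/((-12*(5 + 3))) = 37/((-12*8)) = 37/(-96) = 37*(-1/96) = -37/96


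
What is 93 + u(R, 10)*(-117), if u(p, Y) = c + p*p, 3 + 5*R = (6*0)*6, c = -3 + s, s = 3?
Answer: 1272/25 ≈ 50.880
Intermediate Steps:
c = 0 (c = -3 + 3 = 0)
R = -⅗ (R = -⅗ + ((6*0)*6)/5 = -⅗ + (0*6)/5 = -⅗ + (⅕)*0 = -⅗ + 0 = -⅗ ≈ -0.60000)
u(p, Y) = p² (u(p, Y) = 0 + p*p = 0 + p² = p²)
93 + u(R, 10)*(-117) = 93 + (-⅗)²*(-117) = 93 + (9/25)*(-117) = 93 - 1053/25 = 1272/25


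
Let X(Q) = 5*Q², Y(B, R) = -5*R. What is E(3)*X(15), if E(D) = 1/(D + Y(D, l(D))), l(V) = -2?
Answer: 1125/13 ≈ 86.538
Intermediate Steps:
E(D) = 1/(10 + D) (E(D) = 1/(D - 5*(-2)) = 1/(D + 10) = 1/(10 + D))
E(3)*X(15) = (5*15²)/(10 + 3) = (5*225)/13 = (1/13)*1125 = 1125/13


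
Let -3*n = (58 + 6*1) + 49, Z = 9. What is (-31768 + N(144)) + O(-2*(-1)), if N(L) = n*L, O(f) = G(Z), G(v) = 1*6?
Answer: -37186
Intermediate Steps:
G(v) = 6
O(f) = 6
n = -113/3 (n = -((58 + 6*1) + 49)/3 = -((58 + 6) + 49)/3 = -(64 + 49)/3 = -⅓*113 = -113/3 ≈ -37.667)
N(L) = -113*L/3
(-31768 + N(144)) + O(-2*(-1)) = (-31768 - 113/3*144) + 6 = (-31768 - 5424) + 6 = -37192 + 6 = -37186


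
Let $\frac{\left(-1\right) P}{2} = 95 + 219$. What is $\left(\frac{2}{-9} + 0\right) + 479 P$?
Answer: $- \frac{2707310}{9} \approx -3.0081 \cdot 10^{5}$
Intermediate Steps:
$P = -628$ ($P = - 2 \left(95 + 219\right) = \left(-2\right) 314 = -628$)
$\left(\frac{2}{-9} + 0\right) + 479 P = \left(\frac{2}{-9} + 0\right) + 479 \left(-628\right) = \left(2 \left(- \frac{1}{9}\right) + 0\right) - 300812 = \left(- \frac{2}{9} + 0\right) - 300812 = - \frac{2}{9} - 300812 = - \frac{2707310}{9}$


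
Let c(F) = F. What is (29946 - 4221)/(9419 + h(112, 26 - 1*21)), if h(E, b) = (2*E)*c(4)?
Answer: 5145/2063 ≈ 2.4939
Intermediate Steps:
h(E, b) = 8*E (h(E, b) = (2*E)*4 = 8*E)
(29946 - 4221)/(9419 + h(112, 26 - 1*21)) = (29946 - 4221)/(9419 + 8*112) = 25725/(9419 + 896) = 25725/10315 = 25725*(1/10315) = 5145/2063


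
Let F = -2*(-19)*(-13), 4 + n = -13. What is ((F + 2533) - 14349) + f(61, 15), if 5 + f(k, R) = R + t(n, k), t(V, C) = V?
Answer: -12317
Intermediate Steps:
n = -17 (n = -4 - 13 = -17)
f(k, R) = -22 + R (f(k, R) = -5 + (R - 17) = -5 + (-17 + R) = -22 + R)
F = -494 (F = 38*(-13) = -494)
((F + 2533) - 14349) + f(61, 15) = ((-494 + 2533) - 14349) + (-22 + 15) = (2039 - 14349) - 7 = -12310 - 7 = -12317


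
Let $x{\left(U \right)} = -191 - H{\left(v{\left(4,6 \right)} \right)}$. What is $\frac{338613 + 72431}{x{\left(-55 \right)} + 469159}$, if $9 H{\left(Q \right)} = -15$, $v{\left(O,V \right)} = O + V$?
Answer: $\frac{1233132}{1406909} \approx 0.87648$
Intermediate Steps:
$H{\left(Q \right)} = - \frac{5}{3}$ ($H{\left(Q \right)} = \frac{1}{9} \left(-15\right) = - \frac{5}{3}$)
$x{\left(U \right)} = - \frac{568}{3}$ ($x{\left(U \right)} = -191 - - \frac{5}{3} = -191 + \frac{5}{3} = - \frac{568}{3}$)
$\frac{338613 + 72431}{x{\left(-55 \right)} + 469159} = \frac{338613 + 72431}{- \frac{568}{3} + 469159} = \frac{411044}{\frac{1406909}{3}} = 411044 \cdot \frac{3}{1406909} = \frac{1233132}{1406909}$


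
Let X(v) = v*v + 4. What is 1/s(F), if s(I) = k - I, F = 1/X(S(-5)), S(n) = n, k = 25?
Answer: 29/724 ≈ 0.040055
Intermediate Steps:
X(v) = 4 + v**2 (X(v) = v**2 + 4 = 4 + v**2)
F = 1/29 (F = 1/(4 + (-5)**2) = 1/(4 + 25) = 1/29 ≈ 0.034483)
s(I) = 25 - I
1/s(F) = 1/(25 - 1*1/29) = 1/(25 - 1/29) = 1/(724/29) = 29/724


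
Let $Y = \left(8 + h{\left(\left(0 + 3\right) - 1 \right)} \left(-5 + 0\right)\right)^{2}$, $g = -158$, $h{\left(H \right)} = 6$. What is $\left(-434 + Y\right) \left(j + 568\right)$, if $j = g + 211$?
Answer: $31050$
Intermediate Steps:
$j = 53$ ($j = -158 + 211 = 53$)
$Y = 484$ ($Y = \left(8 + 6 \left(-5 + 0\right)\right)^{2} = \left(8 + 6 \left(-5\right)\right)^{2} = \left(8 - 30\right)^{2} = \left(-22\right)^{2} = 484$)
$\left(-434 + Y\right) \left(j + 568\right) = \left(-434 + 484\right) \left(53 + 568\right) = 50 \cdot 621 = 31050$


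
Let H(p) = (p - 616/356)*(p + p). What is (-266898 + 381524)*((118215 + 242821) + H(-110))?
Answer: 3933951023384/89 ≈ 4.4202e+10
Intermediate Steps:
H(p) = 2*p*(-154/89 + p) (H(p) = (p - 616*1/356)*(2*p) = (p - 154/89)*(2*p) = (-154/89 + p)*(2*p) = 2*p*(-154/89 + p))
(-266898 + 381524)*((118215 + 242821) + H(-110)) = (-266898 + 381524)*((118215 + 242821) + (2/89)*(-110)*(-154 + 89*(-110))) = 114626*(361036 + (2/89)*(-110)*(-154 - 9790)) = 114626*(361036 + (2/89)*(-110)*(-9944)) = 114626*(361036 + 2187680/89) = 114626*(34319884/89) = 3933951023384/89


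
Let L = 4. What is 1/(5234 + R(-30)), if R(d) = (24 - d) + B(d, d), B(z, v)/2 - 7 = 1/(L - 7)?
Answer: 3/15904 ≈ 0.00018863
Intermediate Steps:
B(z, v) = 40/3 (B(z, v) = 14 + 2/(4 - 7) = 14 + 2/(-3) = 14 + 2*(-⅓) = 14 - ⅔ = 40/3)
R(d) = 112/3 - d (R(d) = (24 - d) + 40/3 = 112/3 - d)
1/(5234 + R(-30)) = 1/(5234 + (112/3 - 1*(-30))) = 1/(5234 + (112/3 + 30)) = 1/(5234 + 202/3) = 1/(15904/3) = 3/15904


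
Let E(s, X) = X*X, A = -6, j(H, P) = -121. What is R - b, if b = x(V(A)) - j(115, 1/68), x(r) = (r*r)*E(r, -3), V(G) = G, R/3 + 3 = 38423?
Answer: 114815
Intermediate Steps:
R = 115260 (R = -9 + 3*38423 = -9 + 115269 = 115260)
E(s, X) = X²
x(r) = 9*r² (x(r) = (r*r)*(-3)² = r²*9 = 9*r²)
b = 445 (b = 9*(-6)² - 1*(-121) = 9*36 + 121 = 324 + 121 = 445)
R - b = 115260 - 1*445 = 115260 - 445 = 114815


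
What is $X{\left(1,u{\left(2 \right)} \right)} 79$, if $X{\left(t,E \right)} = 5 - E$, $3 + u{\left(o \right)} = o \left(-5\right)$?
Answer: $1422$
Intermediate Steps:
$u{\left(o \right)} = -3 - 5 o$ ($u{\left(o \right)} = -3 + o \left(-5\right) = -3 - 5 o$)
$X{\left(1,u{\left(2 \right)} \right)} 79 = \left(5 - \left(-3 - 10\right)\right) 79 = \left(5 - -13\right) 79 = \left(5 + 13\right) 79 = 18 \cdot 79 = 1422$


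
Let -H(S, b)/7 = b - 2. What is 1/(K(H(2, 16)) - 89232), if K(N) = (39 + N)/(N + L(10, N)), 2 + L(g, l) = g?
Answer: -90/8030821 ≈ -1.1207e-5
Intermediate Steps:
H(S, b) = 14 - 7*b (H(S, b) = -7*(b - 2) = -7*(-2 + b) = 14 - 7*b)
L(g, l) = -2 + g
K(N) = (39 + N)/(8 + N) (K(N) = (39 + N)/(N + (-2 + 10)) = (39 + N)/(N + 8) = (39 + N)/(8 + N))
1/(K(H(2, 16)) - 89232) = 1/((39 + (14 - 7*16))/(8 + (14 - 7*16)) - 89232) = 1/((39 + (14 - 112))/(8 + (14 - 112)) - 89232) = 1/((39 - 98)/(8 - 98) - 89232) = 1/(-59/(-90) - 89232) = 1/(-1/90*(-59) - 89232) = 1/(59/90 - 89232) = 1/(-8030821/90) = -90/8030821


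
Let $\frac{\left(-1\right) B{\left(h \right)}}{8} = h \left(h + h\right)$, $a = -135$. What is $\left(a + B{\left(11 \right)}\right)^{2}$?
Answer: $4289041$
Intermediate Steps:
$B{\left(h \right)} = - 16 h^{2}$ ($B{\left(h \right)} = - 8 h \left(h + h\right) = - 8 h 2 h = - 8 \cdot 2 h^{2} = - 16 h^{2}$)
$\left(a + B{\left(11 \right)}\right)^{2} = \left(-135 - 16 \cdot 11^{2}\right)^{2} = \left(-135 - 1936\right)^{2} = \left(-2071\right)^{2} = 4289041$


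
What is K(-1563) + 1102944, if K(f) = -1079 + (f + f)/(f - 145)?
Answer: 940994273/854 ≈ 1.1019e+6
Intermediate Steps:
K(f) = -1079 + 2*f/(-145 + f) (K(f) = -1079 + (2*f)/(-145 + f) = -1079 + 2*f/(-145 + f))
K(-1563) + 1102944 = (156455 - 1077*(-1563))/(-145 - 1563) + 1102944 = (156455 + 1683351)/(-1708) + 1102944 = -1/1708*1839806 + 1102944 = -919903/854 + 1102944 = 940994273/854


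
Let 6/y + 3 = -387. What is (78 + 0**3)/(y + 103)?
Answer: 2535/3347 ≈ 0.75739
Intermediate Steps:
y = -1/65 (y = 6/(-3 - 387) = 6/(-390) = 6*(-1/390) = -1/65 ≈ -0.015385)
(78 + 0**3)/(y + 103) = (78 + 0**3)/(-1/65 + 103) = (78 + 0)/(6694/65) = 78*(65/6694) = 2535/3347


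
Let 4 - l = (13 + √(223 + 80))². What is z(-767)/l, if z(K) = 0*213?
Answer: 0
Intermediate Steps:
z(K) = 0
l = 4 - (13 + √303)² (l = 4 - (13 + √(223 + 80))² = 4 - (13 + √303)² ≈ -920.58)
z(-767)/l = 0/(4 - (13 + √303)²) = 0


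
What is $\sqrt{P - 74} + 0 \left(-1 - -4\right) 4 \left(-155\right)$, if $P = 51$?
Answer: $i \sqrt{23} \approx 4.7958 i$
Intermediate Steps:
$\sqrt{P - 74} + 0 \left(-1 - -4\right) 4 \left(-155\right) = \sqrt{51 - 74} + 0 \left(-1 - -4\right) 4 \left(-155\right) = \sqrt{-23} + 0 \left(-1 + 4\right) 4 \left(-155\right) = i \sqrt{23} + 0 \cdot 3 \cdot 4 \left(-155\right) = i \sqrt{23} + 0 \cdot 4 \left(-155\right) = i \sqrt{23} + 0 \left(-155\right) = i \sqrt{23} + 0 = i \sqrt{23}$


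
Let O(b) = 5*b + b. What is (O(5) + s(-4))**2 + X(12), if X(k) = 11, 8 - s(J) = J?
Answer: 1775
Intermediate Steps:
O(b) = 6*b
s(J) = 8 - J
(O(5) + s(-4))**2 + X(12) = (6*5 + (8 - 1*(-4)))**2 + 11 = (30 + (8 + 4))**2 + 11 = (30 + 12)**2 + 11 = 42**2 + 11 = 1764 + 11 = 1775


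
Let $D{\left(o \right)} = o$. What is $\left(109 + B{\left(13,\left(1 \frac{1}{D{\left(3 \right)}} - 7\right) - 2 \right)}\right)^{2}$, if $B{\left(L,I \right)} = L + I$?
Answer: $\frac{115600}{9} \approx 12844.0$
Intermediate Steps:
$B{\left(L,I \right)} = I + L$
$\left(109 + B{\left(13,\left(1 \frac{1}{D{\left(3 \right)}} - 7\right) - 2 \right)}\right)^{2} = \left(109 + \left(\left(\left(1 \cdot \frac{1}{3} - 7\right) - 2\right) + 13\right)\right)^{2} = \left(109 + \left(\left(\left(\frac{1}{3} - 7\right) - 2\right) + 13\right)\right)^{2} = \left(109 + \left(\left(- \frac{20}{3} - 2\right) + 13\right)\right)^{2} = \left(109 + \left(- \frac{26}{3} + 13\right)\right)^{2} = \left(109 + \frac{13}{3}\right)^{2} = \left(\frac{340}{3}\right)^{2} = \frac{115600}{9}$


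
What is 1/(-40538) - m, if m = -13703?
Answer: 555492213/40538 ≈ 13703.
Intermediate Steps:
1/(-40538) - m = 1/(-40538) - 1*(-13703) = -1/40538 + 13703 = 555492213/40538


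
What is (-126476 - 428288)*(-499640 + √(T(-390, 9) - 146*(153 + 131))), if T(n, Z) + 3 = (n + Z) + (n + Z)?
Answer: 277182284960 - 6102404*I*√349 ≈ 2.7718e+11 - 1.14e+8*I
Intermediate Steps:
T(n, Z) = -3 + 2*Z + 2*n (T(n, Z) = -3 + ((n + Z) + (n + Z)) = -3 + ((Z + n) + (Z + n)) = -3 + (2*Z + 2*n) = -3 + 2*Z + 2*n)
(-126476 - 428288)*(-499640 + √(T(-390, 9) - 146*(153 + 131))) = (-126476 - 428288)*(-499640 + √((-3 + 2*9 + 2*(-390)) - 146*(153 + 131))) = -554764*(-499640 + √((-3 + 18 - 780) - 146*284)) = -554764*(-499640 + √(-765 - 41464)) = -554764*(-499640 + √(-42229)) = -554764*(-499640 + 11*I*√349) = 277182284960 - 6102404*I*√349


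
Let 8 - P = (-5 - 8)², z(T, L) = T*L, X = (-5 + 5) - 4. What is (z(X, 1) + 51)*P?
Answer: -7567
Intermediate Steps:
X = -4 (X = 0 - 4 = -4)
z(T, L) = L*T
P = -161 (P = 8 - (-5 - 8)² = 8 - 1*(-13)² = 8 - 1*169 = 8 - 169 = -161)
(z(X, 1) + 51)*P = (1*(-4) + 51)*(-161) = (-4 + 51)*(-161) = 47*(-161) = -7567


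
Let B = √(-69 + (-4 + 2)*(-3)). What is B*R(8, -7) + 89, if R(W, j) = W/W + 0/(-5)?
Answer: 89 + 3*I*√7 ≈ 89.0 + 7.9373*I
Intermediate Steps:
R(W, j) = 1 (R(W, j) = 1 + 0*(-⅕) = 1 + 0 = 1)
B = 3*I*√7 (B = √(-69 - 2*(-3)) = √(-69 + 6) = √(-63) = 3*I*√7 ≈ 7.9373*I)
B*R(8, -7) + 89 = (3*I*√7)*1 + 89 = 3*I*√7 + 89 = 89 + 3*I*√7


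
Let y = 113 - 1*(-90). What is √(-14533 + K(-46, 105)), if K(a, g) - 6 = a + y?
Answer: I*√14370 ≈ 119.87*I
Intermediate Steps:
y = 203 (y = 113 + 90 = 203)
K(a, g) = 209 + a (K(a, g) = 6 + (a + 203) = 6 + (203 + a) = 209 + a)
√(-14533 + K(-46, 105)) = √(-14533 + (209 - 46)) = √(-14533 + 163) = √(-14370) = I*√14370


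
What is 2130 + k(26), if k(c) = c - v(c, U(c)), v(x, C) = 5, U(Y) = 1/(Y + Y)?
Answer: 2151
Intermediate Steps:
U(Y) = 1/(2*Y)
k(c) = -5 + c (k(c) = c - 1*5 = c - 5 = -5 + c)
2130 + k(26) = 2130 + (-5 + 26) = 2130 + 21 = 2151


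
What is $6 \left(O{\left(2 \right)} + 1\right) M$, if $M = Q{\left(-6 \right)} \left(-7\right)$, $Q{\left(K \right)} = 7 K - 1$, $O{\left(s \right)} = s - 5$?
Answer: $-3612$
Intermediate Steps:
$O{\left(s \right)} = -5 + s$ ($O{\left(s \right)} = s - 5 = -5 + s$)
$Q{\left(K \right)} = -1 + 7 K$
$M = 301$ ($M = \left(-1 + 7 \left(-6\right)\right) \left(-7\right) = \left(-1 - 42\right) \left(-7\right) = \left(-43\right) \left(-7\right) = 301$)
$6 \left(O{\left(2 \right)} + 1\right) M = 6 \left(\left(-5 + 2\right) + 1\right) 301 = 6 \left(-3 + 1\right) 301 = 6 \left(-2\right) 301 = \left(-12\right) 301 = -3612$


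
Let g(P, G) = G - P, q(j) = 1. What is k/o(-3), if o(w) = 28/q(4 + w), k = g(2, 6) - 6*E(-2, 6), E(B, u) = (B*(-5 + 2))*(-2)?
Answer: 19/7 ≈ 2.7143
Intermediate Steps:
E(B, u) = 6*B (E(B, u) = (B*(-3))*(-2) = -3*B*(-2) = 6*B)
k = 76 (k = (6 - 1*2) - 36*(-2) = (6 - 2) - 6*(-12) = 4 + 72 = 76)
o(w) = 28 (o(w) = 28/1 = 28*1 = 28)
k/o(-3) = 76/28 = 76*(1/28) = 19/7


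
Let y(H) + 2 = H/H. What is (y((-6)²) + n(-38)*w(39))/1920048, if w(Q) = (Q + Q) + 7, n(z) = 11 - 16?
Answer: -71/320008 ≈ -0.00022187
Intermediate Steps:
n(z) = -5
y(H) = -1 (y(H) = -2 + H/H = -2 + 1 = -1)
w(Q) = 7 + 2*Q (w(Q) = 2*Q + 7 = 7 + 2*Q)
(y((-6)²) + n(-38)*w(39))/1920048 = (-1 - 5*(7 + 2*39))/1920048 = (-1 - 5*(7 + 78))*(1/1920048) = (-1 - 5*85)*(1/1920048) = (-1 - 425)*(1/1920048) = -426*1/1920048 = -71/320008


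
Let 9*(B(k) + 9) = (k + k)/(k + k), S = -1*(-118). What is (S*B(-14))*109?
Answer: -1028960/9 ≈ -1.1433e+5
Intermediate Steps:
S = 118
B(k) = -80/9 (B(k) = -9 + ((k + k)/(k + k))/9 = -9 + ((2*k)/((2*k)))/9 = -9 + ((2*k)*(1/(2*k)))/9 = -9 + (⅑)*1 = -9 + ⅑ = -80/9)
(S*B(-14))*109 = (118*(-80/9))*109 = -9440/9*109 = -1028960/9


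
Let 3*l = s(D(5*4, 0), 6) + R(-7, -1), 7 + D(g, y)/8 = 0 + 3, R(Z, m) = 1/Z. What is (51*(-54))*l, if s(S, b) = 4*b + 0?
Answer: -153306/7 ≈ -21901.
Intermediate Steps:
D(g, y) = -32 (D(g, y) = -56 + 8*(0 + 3) = -56 + 8*3 = -56 + 24 = -32)
s(S, b) = 4*b
l = 167/21 (l = (4*6 + 1/(-7))/3 = (24 - ⅐)/3 = (⅓)*(167/7) = 167/21 ≈ 7.9524)
(51*(-54))*l = (51*(-54))*(167/21) = -2754*167/21 = -153306/7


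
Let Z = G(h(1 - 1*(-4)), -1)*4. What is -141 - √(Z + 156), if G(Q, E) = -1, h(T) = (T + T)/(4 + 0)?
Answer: -141 - 2*√38 ≈ -153.33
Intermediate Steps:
h(T) = T/2 (h(T) = (2*T)/4 = (2*T)*(¼) = T/2)
Z = -4 (Z = -1*4 = -4)
-141 - √(Z + 156) = -141 - √(-4 + 156) = -141 - √152 = -141 - 2*√38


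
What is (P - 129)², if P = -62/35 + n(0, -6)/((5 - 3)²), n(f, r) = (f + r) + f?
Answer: 85729081/4900 ≈ 17496.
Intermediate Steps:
n(f, r) = r + 2*f
P = -229/70 (P = -62/35 + (-6 + 2*0)/((5 - 3)²) = -62*1/35 + (-6 + 0)/(2²) = -62/35 - 6/4 = -62/35 - 6*¼ = -62/35 - 3/2 = -229/70 ≈ -3.2714)
(P - 129)² = (-229/70 - 129)² = (-9259/70)² = 85729081/4900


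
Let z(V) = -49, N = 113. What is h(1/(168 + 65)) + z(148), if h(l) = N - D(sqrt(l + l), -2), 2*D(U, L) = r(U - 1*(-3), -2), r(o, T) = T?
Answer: 65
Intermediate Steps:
D(U, L) = -1 (D(U, L) = (1/2)*(-2) = -1)
h(l) = 114 (h(l) = 113 - 1*(-1) = 113 + 1 = 114)
h(1/(168 + 65)) + z(148) = 114 - 49 = 65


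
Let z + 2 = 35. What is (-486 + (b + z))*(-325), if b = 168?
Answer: 92625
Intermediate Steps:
z = 33 (z = -2 + 35 = 33)
(-486 + (b + z))*(-325) = (-486 + (168 + 33))*(-325) = (-486 + 201)*(-325) = -285*(-325) = 92625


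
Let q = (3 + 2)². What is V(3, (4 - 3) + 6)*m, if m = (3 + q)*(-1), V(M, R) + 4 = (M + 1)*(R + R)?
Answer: -1456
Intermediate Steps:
q = 25 (q = 5² = 25)
V(M, R) = -4 + 2*R*(1 + M) (V(M, R) = -4 + (M + 1)*(R + R) = -4 + (1 + M)*(2*R) = -4 + 2*R*(1 + M))
m = -28 (m = (3 + 25)*(-1) = 28*(-1) = -28)
V(3, (4 - 3) + 6)*m = (-4 + 2*((4 - 3) + 6) + 2*3*((4 - 3) + 6))*(-28) = (-4 + 2*(1 + 6) + 2*3*(1 + 6))*(-28) = (-4 + 2*7 + 2*3*7)*(-28) = (-4 + 14 + 42)*(-28) = 52*(-28) = -1456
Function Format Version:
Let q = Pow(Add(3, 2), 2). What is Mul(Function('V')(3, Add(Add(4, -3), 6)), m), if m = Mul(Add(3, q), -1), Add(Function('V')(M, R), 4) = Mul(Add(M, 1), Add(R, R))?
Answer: -1456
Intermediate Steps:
q = 25 (q = Pow(5, 2) = 25)
Function('V')(M, R) = Add(-4, Mul(2, R, Add(1, M))) (Function('V')(M, R) = Add(-4, Mul(Add(M, 1), Add(R, R))) = Add(-4, Mul(Add(1, M), Mul(2, R))) = Add(-4, Mul(2, R, Add(1, M))))
m = -28 (m = Mul(Add(3, 25), -1) = Mul(28, -1) = -28)
Mul(Function('V')(3, Add(Add(4, -3), 6)), m) = Mul(Add(-4, Mul(2, Add(Add(4, -3), 6)), Mul(2, 3, Add(Add(4, -3), 6))), -28) = Mul(Add(-4, Mul(2, Add(1, 6)), Mul(2, 3, Add(1, 6))), -28) = Mul(Add(-4, Mul(2, 7), Mul(2, 3, 7)), -28) = Mul(Add(-4, 14, 42), -28) = Mul(52, -28) = -1456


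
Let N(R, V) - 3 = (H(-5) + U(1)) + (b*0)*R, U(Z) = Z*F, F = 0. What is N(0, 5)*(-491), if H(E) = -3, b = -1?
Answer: 0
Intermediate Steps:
U(Z) = 0 (U(Z) = Z*0 = 0)
N(R, V) = 0 (N(R, V) = 3 + ((-3 + 0) + (-1*0)*R) = 3 + (-3 + 0*R) = 3 + (-3 + 0) = 3 - 3 = 0)
N(0, 5)*(-491) = 0*(-491) = 0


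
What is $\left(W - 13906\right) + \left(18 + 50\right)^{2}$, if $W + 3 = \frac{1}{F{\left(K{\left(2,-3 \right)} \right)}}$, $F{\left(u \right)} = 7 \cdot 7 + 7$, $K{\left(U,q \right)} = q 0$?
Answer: $- \frac{519959}{56} \approx -9285.0$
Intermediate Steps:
$K{\left(U,q \right)} = 0$
$F{\left(u \right)} = 56$ ($F{\left(u \right)} = 49 + 7 = 56$)
$W = - \frac{167}{56}$ ($W = -3 + \frac{1}{56} = - \frac{167}{56} \approx -2.9821$)
$\left(W - 13906\right) + \left(18 + 50\right)^{2} = \left(- \frac{167}{56} - 13906\right) + \left(18 + 50\right)^{2} = - \frac{778903}{56} + 68^{2} = - \frac{778903}{56} + 4624 = - \frac{519959}{56}$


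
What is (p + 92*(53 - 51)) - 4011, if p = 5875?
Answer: 2048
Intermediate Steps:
(p + 92*(53 - 51)) - 4011 = (5875 + 92*(53 - 51)) - 4011 = (5875 + 92*2) - 4011 = (5875 + 184) - 4011 = 6059 - 4011 = 2048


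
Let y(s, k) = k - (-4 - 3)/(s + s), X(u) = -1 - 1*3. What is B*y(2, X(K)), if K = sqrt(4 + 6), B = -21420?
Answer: 48195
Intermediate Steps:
K = sqrt(10) ≈ 3.1623
X(u) = -4 (X(u) = -1 - 3 = -4)
y(s, k) = k + 7/(2*s) (y(s, k) = k - (-7)/(2*s) = k + 7/(2*s))
B*y(2, X(K)) = -21420*(-4 + (7/2)/2) = -21420*(-4 + (7/2)*(1/2)) = -21420*(-4 + 7/4) = -21420*(-9/4) = 48195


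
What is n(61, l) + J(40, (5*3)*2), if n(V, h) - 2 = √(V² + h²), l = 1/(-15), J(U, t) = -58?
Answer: -56 + 13*√4954/15 ≈ 5.0000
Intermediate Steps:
l = -1/15 ≈ -0.066667
n(V, h) = 2 + √(V² + h²)
n(61, l) + J(40, (5*3)*2) = (2 + √(61² + (-1/15)²)) - 58 = (2 + √(3721 + 1/225)) - 58 = (2 + √(837226/225)) - 58 = (2 + 13*√4954/15) - 58 = -56 + 13*√4954/15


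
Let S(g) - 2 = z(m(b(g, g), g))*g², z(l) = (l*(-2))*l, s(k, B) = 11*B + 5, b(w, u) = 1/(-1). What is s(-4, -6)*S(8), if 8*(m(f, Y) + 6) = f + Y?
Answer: 204960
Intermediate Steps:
b(w, u) = -1
m(f, Y) = -6 + Y/8 + f/8 (m(f, Y) = -6 + (f + Y)/8 = -6 + (Y + f)/8 = -6 + (Y/8 + f/8) = -6 + Y/8 + f/8)
s(k, B) = 5 + 11*B
z(l) = -2*l² (z(l) = (-2*l)*l = -2*l²)
S(g) = 2 - 2*g²*(-49/8 + g/8)² (S(g) = 2 + (-2*(-6 + g/8 + (⅛)*(-1))²)*g² = 2 + (-2*(-6 + g/8 - ⅛)²)*g² = 2 + (-2*(-49/8 + g/8)²)*g² = 2 - 2*g²*(-49/8 + g/8)²)
s(-4, -6)*S(8) = (5 + 11*(-6))*(2 - 1/32*8²*(-49 + 8)²) = (5 - 66)*(2 - 1/32*64*(-41)²) = -61*(2 - 1/32*64*1681) = -61*(2 - 3362) = -61*(-3360) = 204960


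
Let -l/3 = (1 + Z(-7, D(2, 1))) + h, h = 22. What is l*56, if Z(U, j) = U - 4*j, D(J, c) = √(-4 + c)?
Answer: -2688 + 672*I*√3 ≈ -2688.0 + 1163.9*I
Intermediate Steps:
l = -48 + 12*I*√3 (l = -3*((1 + (-7 - 4*√(-4 + 1))) + 22) = -3*((1 + (-7 - 4*I*√3)) + 22) = -3*((-6 - 4*I*√3) + 22) = -3*(16 - 4*I*√3) = -48 + 12*I*√3 ≈ -48.0 + 20.785*I)
l*56 = (-48 + 12*I*√3)*56 = -2688 + 672*I*√3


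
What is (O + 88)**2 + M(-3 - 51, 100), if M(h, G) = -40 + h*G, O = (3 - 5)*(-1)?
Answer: 2660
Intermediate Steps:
O = 2 (O = -2*(-1) = 2)
M(h, G) = -40 + G*h
(O + 88)**2 + M(-3 - 51, 100) = (2 + 88)**2 + (-40 + 100*(-3 - 51)) = 90**2 + (-40 + 100*(-54)) = 8100 + (-40 - 5400) = 8100 - 5440 = 2660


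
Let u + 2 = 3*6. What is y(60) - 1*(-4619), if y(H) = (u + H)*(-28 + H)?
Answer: 7051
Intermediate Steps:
u = 16 (u = -2 + 3*6 = -2 + 18 = 16)
y(H) = (-28 + H)*(16 + H) (y(H) = (16 + H)*(-28 + H) = (-28 + H)*(16 + H))
y(60) - 1*(-4619) = (-448 + 60² - 12*60) - 1*(-4619) = (-448 + 3600 - 720) + 4619 = 2432 + 4619 = 7051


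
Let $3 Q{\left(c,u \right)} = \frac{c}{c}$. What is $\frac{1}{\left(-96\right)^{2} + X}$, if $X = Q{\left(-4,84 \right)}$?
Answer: $\frac{3}{27649} \approx 0.0001085$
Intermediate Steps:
$Q{\left(c,u \right)} = \frac{1}{3}$ ($Q{\left(c,u \right)} = \frac{c \frac{1}{c}}{3} = \frac{1}{3} \cdot 1 = \frac{1}{3}$)
$X = \frac{1}{3} \approx 0.33333$
$\frac{1}{\left(-96\right)^{2} + X} = \frac{1}{\left(-96\right)^{2} + \frac{1}{3}} = \frac{1}{9216 + \frac{1}{3}} = \frac{1}{\frac{27649}{3}} = \frac{3}{27649}$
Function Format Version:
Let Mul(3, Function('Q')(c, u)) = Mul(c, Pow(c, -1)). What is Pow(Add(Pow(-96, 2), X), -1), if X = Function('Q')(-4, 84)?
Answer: Rational(3, 27649) ≈ 0.00010850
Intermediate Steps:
Function('Q')(c, u) = Rational(1, 3) (Function('Q')(c, u) = Mul(Rational(1, 3), Mul(c, Pow(c, -1))) = Mul(Rational(1, 3), 1) = Rational(1, 3))
X = Rational(1, 3) ≈ 0.33333
Pow(Add(Pow(-96, 2), X), -1) = Pow(Add(Pow(-96, 2), Rational(1, 3)), -1) = Pow(Add(9216, Rational(1, 3)), -1) = Pow(Rational(27649, 3), -1) = Rational(3, 27649)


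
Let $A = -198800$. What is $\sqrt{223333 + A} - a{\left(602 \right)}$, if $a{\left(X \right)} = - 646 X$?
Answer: $388892 + \sqrt{24533} \approx 3.8905 \cdot 10^{5}$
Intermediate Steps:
$\sqrt{223333 + A} - a{\left(602 \right)} = \sqrt{223333 - 198800} - \left(-646\right) 602 = \sqrt{24533} - -388892 = \sqrt{24533} + 388892 = 388892 + \sqrt{24533}$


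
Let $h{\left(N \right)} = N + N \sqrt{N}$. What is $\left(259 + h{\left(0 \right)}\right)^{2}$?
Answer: $67081$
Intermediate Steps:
$h{\left(N \right)} = N + N^{\frac{3}{2}}$
$\left(259 + h{\left(0 \right)}\right)^{2} = \left(259 + \left(0 + 0^{\frac{3}{2}}\right)\right)^{2} = \left(259 + \left(0 + 0\right)\right)^{2} = \left(259 + 0\right)^{2} = 259^{2} = 67081$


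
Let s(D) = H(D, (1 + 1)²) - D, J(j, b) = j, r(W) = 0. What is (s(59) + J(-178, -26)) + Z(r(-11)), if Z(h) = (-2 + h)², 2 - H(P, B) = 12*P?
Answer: -939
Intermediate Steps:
H(P, B) = 2 - 12*P
s(D) = 2 - 13*D (s(D) = (2 - 12*D) - D = 2 - 13*D)
(s(59) + J(-178, -26)) + Z(r(-11)) = ((2 - 13*59) - 178) + (-2 + 0)² = ((2 - 767) - 178) + (-2)² = (-765 - 178) + 4 = -943 + 4 = -939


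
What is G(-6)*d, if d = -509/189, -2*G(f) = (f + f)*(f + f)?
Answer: 4072/21 ≈ 193.90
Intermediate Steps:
G(f) = -2*f² (G(f) = -(f + f)*(f + f)/2 = -2*f*2*f/2 = -2*f²)
d = -509/189 (d = -509*1/189 = -509/189 ≈ -2.6931)
G(-6)*d = -2*(-6)²*(-509/189) = -2*36*(-509/189) = -72*(-509/189) = 4072/21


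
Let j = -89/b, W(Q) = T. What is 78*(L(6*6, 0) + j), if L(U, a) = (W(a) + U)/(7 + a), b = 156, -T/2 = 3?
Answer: 4057/14 ≈ 289.79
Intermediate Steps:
T = -6 (T = -2*3 = -6)
W(Q) = -6
j = -89/156 ≈ -0.57051
L(U, a) = (-6 + U)/(7 + a)
78*(L(6*6, 0) + j) = 78*((-6 + 6*6)/(7 + 0) - 89/156) = 78*((-6 + 36)/7 - 89/156) = 78*((1/7)*30 - 89/156) = 78*(30/7 - 89/156) = 78*(4057/1092) = 4057/14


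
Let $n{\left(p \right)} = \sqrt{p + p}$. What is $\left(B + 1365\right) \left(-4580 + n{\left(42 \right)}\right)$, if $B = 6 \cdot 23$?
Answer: $-6883740 + 3006 \sqrt{21} \approx -6.87 \cdot 10^{6}$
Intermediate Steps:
$n{\left(p \right)} = \sqrt{2} \sqrt{p}$ ($n{\left(p \right)} = \sqrt{2 p} = \sqrt{2} \sqrt{p}$)
$B = 138$
$\left(B + 1365\right) \left(-4580 + n{\left(42 \right)}\right) = \left(138 + 1365\right) \left(-4580 + \sqrt{2} \sqrt{42}\right) = 1503 \left(-4580 + 2 \sqrt{21}\right) = -6883740 + 3006 \sqrt{21}$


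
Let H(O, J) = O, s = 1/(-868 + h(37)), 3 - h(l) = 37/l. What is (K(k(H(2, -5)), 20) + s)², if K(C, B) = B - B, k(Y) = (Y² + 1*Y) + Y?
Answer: 1/749956 ≈ 1.3334e-6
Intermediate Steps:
h(l) = 3 - 37/l
s = -1/866 (s = 1/(-868 + (3 - 37/37)) = 1/(-868 + (3 - 37*1/37)) = 1/(-868 + (3 - 1)) = 1/(-868 + 2) = 1/(-866) = -1/866 ≈ -0.0011547)
k(Y) = Y² + 2*Y (k(Y) = (Y² + Y) + Y = (Y + Y²) + Y = Y² + 2*Y)
K(C, B) = 0
(K(k(H(2, -5)), 20) + s)² = (0 - 1/866)² = (-1/866)² = 1/749956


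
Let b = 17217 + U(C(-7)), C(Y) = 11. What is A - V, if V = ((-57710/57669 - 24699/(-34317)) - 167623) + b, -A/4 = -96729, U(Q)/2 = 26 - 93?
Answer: 118182281179303/219891897 ≈ 5.3746e+5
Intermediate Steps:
U(Q) = -134 (U(Q) = 2*(26 - 93) = 2*(-67) = -134)
b = 17083 (b = 17217 - 134 = 17083)
A = 386916 (A = -4*(-96729) = 386916)
V = -33102587959651/219891897 (V = ((-57710/57669 - 24699/(-34317)) - 167623) + 17083 = ((-57710*1/57669 - 24699*(-1/34317)) - 167623) + 17083 = ((-57710/57669 + 8233/11439) - 167623) + 17083 = (-61785271/219891897 - 167623) + 17083 = -36859001236102/219891897 + 17083 = -33102587959651/219891897 ≈ -1.5054e+5)
A - V = 386916 - 1*(-33102587959651/219891897) = 386916 + 33102587959651/219891897 = 118182281179303/219891897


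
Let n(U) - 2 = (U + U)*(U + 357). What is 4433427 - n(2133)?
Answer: -6188915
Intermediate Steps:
n(U) = 2 + 2*U*(357 + U) (n(U) = 2 + (U + U)*(U + 357) = 2 + (2*U)*(357 + U) = 2 + 2*U*(357 + U))
4433427 - n(2133) = 4433427 - (2 + 2*2133² + 714*2133) = 4433427 - (2 + 2*4549689 + 1522962) = 4433427 - (2 + 9099378 + 1522962) = 4433427 - 1*10622342 = 4433427 - 10622342 = -6188915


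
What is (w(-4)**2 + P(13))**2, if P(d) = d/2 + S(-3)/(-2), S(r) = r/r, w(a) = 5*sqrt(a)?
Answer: 8836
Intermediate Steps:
S(r) = 1
P(d) = -1/2 + d/2 (P(d) = d/2 + 1/(-2) = d*(1/2) + 1*(-1/2) = d/2 - 1/2 = -1/2 + d/2)
(w(-4)**2 + P(13))**2 = ((5*sqrt(-4))**2 + (-1/2 + (1/2)*13))**2 = ((5*(2*I))**2 + (-1/2 + 13/2))**2 = ((10*I)**2 + 6)**2 = (-100 + 6)**2 = (-94)**2 = 8836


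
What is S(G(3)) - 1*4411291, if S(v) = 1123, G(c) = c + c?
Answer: -4410168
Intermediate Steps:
G(c) = 2*c
S(G(3)) - 1*4411291 = 1123 - 1*4411291 = 1123 - 4411291 = -4410168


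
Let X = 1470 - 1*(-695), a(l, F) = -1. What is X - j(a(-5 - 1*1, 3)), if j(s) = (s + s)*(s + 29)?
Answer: 2221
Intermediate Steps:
j(s) = 2*s*(29 + s) (j(s) = (2*s)*(29 + s) = 2*s*(29 + s))
X = 2165 (X = 1470 + 695 = 2165)
X - j(a(-5 - 1*1, 3)) = 2165 - 2*(-1)*(29 - 1) = 2165 - 2*(-1)*28 = 2165 - 1*(-56) = 2165 + 56 = 2221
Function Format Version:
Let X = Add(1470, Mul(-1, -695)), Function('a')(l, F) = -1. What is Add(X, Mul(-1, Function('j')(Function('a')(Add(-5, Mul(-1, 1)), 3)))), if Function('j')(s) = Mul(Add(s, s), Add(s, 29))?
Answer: 2221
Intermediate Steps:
Function('j')(s) = Mul(2, s, Add(29, s)) (Function('j')(s) = Mul(Mul(2, s), Add(29, s)) = Mul(2, s, Add(29, s)))
X = 2165 (X = Add(1470, 695) = 2165)
Add(X, Mul(-1, Function('j')(Function('a')(Add(-5, Mul(-1, 1)), 3)))) = Add(2165, Mul(-1, Mul(2, -1, Add(29, -1)))) = Add(2165, Mul(-1, Mul(2, -1, 28))) = Add(2165, Mul(-1, -56)) = Add(2165, 56) = 2221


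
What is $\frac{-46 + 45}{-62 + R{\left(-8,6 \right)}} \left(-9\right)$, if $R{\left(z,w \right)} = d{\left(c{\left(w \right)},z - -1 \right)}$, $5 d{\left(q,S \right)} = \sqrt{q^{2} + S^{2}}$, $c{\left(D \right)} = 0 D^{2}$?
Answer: $- \frac{15}{101} \approx -0.14851$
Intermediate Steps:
$c{\left(D \right)} = 0$
$d{\left(q,S \right)} = \frac{\sqrt{S^{2} + q^{2}}}{5}$ ($d{\left(q,S \right)} = \frac{\sqrt{q^{2} + S^{2}}}{5} = \frac{\sqrt{S^{2} + q^{2}}}{5}$)
$R{\left(z,w \right)} = \frac{\sqrt{\left(1 + z\right)^{2}}}{5}$ ($R{\left(z,w \right)} = \frac{\sqrt{\left(z - -1\right)^{2} + 0^{2}}}{5} = \frac{\sqrt{\left(z + 1\right)^{2} + 0}}{5} = \frac{\sqrt{\left(1 + z\right)^{2} + 0}}{5} = \frac{\sqrt{\left(1 + z\right)^{2}}}{5}$)
$\frac{-46 + 45}{-62 + R{\left(-8,6 \right)}} \left(-9\right) = \frac{-46 + 45}{-62 + \frac{\sqrt{\left(1 - 8\right)^{2}}}{5}} \left(-9\right) = - \frac{1}{-62 + \frac{\sqrt{\left(-7\right)^{2}}}{5}} \left(-9\right) = - \frac{1}{-62 + \frac{\sqrt{49}}{5}} \left(-9\right) = - \frac{1}{-62 + \frac{1}{5} \cdot 7} \left(-9\right) = - \frac{1}{-62 + \frac{7}{5}} \left(-9\right) = - \frac{1}{- \frac{303}{5}} \left(-9\right) = \left(-1\right) \left(- \frac{5}{303}\right) \left(-9\right) = \frac{5}{303} \left(-9\right) = - \frac{15}{101}$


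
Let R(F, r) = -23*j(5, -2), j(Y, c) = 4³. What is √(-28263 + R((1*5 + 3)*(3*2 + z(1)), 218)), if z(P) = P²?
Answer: I*√29735 ≈ 172.44*I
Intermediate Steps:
j(Y, c) = 64
R(F, r) = -1472 (R(F, r) = -23*64 = -1472)
√(-28263 + R((1*5 + 3)*(3*2 + z(1)), 218)) = √(-28263 - 1472) = √(-29735) = I*√29735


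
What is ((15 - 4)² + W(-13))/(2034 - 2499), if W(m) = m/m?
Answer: -122/465 ≈ -0.26237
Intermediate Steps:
W(m) = 1
((15 - 4)² + W(-13))/(2034 - 2499) = ((15 - 4)² + 1)/(2034 - 2499) = (11² + 1)/(-465) = (121 + 1)*(-1/465) = 122*(-1/465) = -122/465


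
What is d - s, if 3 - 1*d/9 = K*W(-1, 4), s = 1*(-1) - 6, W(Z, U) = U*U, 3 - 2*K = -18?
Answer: -1478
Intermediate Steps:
K = 21/2 (K = 3/2 - 1/2*(-18) = 3/2 + 9 = 21/2 ≈ 10.500)
W(Z, U) = U**2
s = -7 (s = -1 - 6 = -7)
d = -1485 (d = 27 - 189*4**2/2 = 27 - 189*16/2 = 27 - 9*168 = 27 - 1512 = -1485)
d - s = -1485 - 1*(-7) = -1485 + 7 = -1478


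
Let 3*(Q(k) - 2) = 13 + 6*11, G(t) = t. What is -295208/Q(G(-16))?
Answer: -885624/85 ≈ -10419.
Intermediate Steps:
Q(k) = 85/3 (Q(k) = 2 + (13 + 6*11)/3 = 2 + (13 + 66)/3 = 2 + (1/3)*79 = 2 + 79/3 = 85/3)
-295208/Q(G(-16)) = -295208/85/3 = -295208*3/85 = -885624/85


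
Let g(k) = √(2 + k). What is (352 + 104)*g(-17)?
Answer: 456*I*√15 ≈ 1766.1*I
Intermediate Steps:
(352 + 104)*g(-17) = (352 + 104)*√(2 - 17) = 456*√(-15) = 456*(I*√15) = 456*I*√15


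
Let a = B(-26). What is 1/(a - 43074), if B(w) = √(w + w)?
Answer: -21537/927684764 - I*√13/927684764 ≈ -2.3216e-5 - 3.8866e-9*I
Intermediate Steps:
B(w) = √2*√w (B(w) = √(2*w) = √2*√w)
a = 2*I*√13 (a = √2*√(-26) = √2*(I*√26) = 2*I*√13 ≈ 7.2111*I)
1/(a - 43074) = 1/(2*I*√13 - 43074) = 1/(-43074 + 2*I*√13)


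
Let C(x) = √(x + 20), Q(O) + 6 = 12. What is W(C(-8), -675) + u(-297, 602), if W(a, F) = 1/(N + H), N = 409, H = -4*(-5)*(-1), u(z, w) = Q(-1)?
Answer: 2335/389 ≈ 6.0026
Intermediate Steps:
Q(O) = 6 (Q(O) = -6 + 12 = 6)
u(z, w) = 6
H = -20 (H = 20*(-1) = -20)
C(x) = √(20 + x)
W(a, F) = 1/389 (W(a, F) = 1/(409 - 20) = 1/389)
W(C(-8), -675) + u(-297, 602) = 1/389 + 6 = 2335/389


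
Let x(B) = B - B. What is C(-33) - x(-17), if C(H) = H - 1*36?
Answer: -69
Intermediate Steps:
C(H) = -36 + H (C(H) = H - 36 = -36 + H)
x(B) = 0
C(-33) - x(-17) = (-36 - 33) - 1*0 = -69 + 0 = -69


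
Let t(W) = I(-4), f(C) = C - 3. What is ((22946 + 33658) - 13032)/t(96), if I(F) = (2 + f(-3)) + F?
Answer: -10893/2 ≈ -5446.5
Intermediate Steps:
f(C) = -3 + C
I(F) = -4 + F (I(F) = (2 + (-3 - 3)) + F = (2 - 6) + F = -4 + F)
t(W) = -8 (t(W) = -4 - 4 = -8)
((22946 + 33658) - 13032)/t(96) = ((22946 + 33658) - 13032)/(-8) = (56604 - 13032)*(-1/8) = 43572*(-1/8) = -10893/2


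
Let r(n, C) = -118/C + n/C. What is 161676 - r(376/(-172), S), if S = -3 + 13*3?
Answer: 62569904/387 ≈ 1.6168e+5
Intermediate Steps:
S = 36 (S = -3 + 39 = 36)
161676 - r(376/(-172), S) = 161676 - (-118 + 376/(-172))/36 = 161676 - (-118 + 376*(-1/172))/36 = 161676 - (-118 - 94/43)/36 = 161676 - (-5168)/(36*43) = 161676 - 1*(-1292/387) = 161676 + 1292/387 = 62569904/387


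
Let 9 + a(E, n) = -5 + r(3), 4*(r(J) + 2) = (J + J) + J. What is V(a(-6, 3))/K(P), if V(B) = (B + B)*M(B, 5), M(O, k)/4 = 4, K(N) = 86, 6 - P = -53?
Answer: -220/43 ≈ -5.1163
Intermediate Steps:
r(J) = -2 + 3*J/4 (r(J) = -2 + ((J + J) + J)/4 = -2 + (2*J + J)/4 = -2 + (3*J)/4 = -2 + 3*J/4)
P = 59 (P = 6 - 1*(-53) = 6 + 53 = 59)
a(E, n) = -55/4 (a(E, n) = -9 + (-5 + (-2 + (3/4)*3)) = -9 + (-5 + (-2 + 9/4)) = -9 + (-5 + 1/4) = -9 - 19/4 = -55/4)
M(O, k) = 16 (M(O, k) = 4*4 = 16)
V(B) = 32*B (V(B) = (B + B)*16 = (2*B)*16 = 32*B)
V(a(-6, 3))/K(P) = (32*(-55/4))/86 = -440*1/86 = -220/43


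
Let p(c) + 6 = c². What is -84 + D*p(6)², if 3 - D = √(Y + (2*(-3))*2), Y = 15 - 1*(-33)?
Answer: -2784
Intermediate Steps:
Y = 48 (Y = 15 + 33 = 48)
p(c) = -6 + c²
D = -3 (D = 3 - √(48 + (2*(-3))*2) = 3 - √(48 - 6*2) = 3 - √(48 - 12) = 3 - √36 = 3 - 1*6 = 3 - 6 = -3)
-84 + D*p(6)² = -84 - 3*(-6 + 6²)² = -84 - 3*(-6 + 36)² = -84 - 3*30² = -84 - 3*900 = -84 - 2700 = -2784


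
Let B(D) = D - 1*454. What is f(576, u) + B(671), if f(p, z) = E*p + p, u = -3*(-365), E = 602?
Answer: 347545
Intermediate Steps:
B(D) = -454 + D (B(D) = D - 454 = -454 + D)
u = 1095
f(p, z) = 603*p (f(p, z) = 602*p + p = 603*p)
f(576, u) + B(671) = 603*576 + (-454 + 671) = 347328 + 217 = 347545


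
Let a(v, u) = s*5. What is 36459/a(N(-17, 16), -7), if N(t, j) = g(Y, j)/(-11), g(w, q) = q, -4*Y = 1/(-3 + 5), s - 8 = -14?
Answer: -12153/10 ≈ -1215.3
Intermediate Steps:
s = -6 (s = 8 - 14 = -6)
Y = -⅛ (Y = -1/(4*(-3 + 5)) = -¼/2 = -¼*½ = -⅛ ≈ -0.12500)
N(t, j) = -j/11 (N(t, j) = j/(-11) = j*(-1/11) = -j/11)
a(v, u) = -30 (a(v, u) = -6*5 = -30)
36459/a(N(-17, 16), -7) = 36459/(-30) = 36459*(-1/30) = -12153/10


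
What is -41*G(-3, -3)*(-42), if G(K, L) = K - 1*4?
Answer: -12054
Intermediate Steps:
G(K, L) = -4 + K (G(K, L) = K - 4 = -4 + K)
-41*G(-3, -3)*(-42) = -41*(-4 - 3)*(-42) = -41*(-7)*(-42) = 287*(-42) = -12054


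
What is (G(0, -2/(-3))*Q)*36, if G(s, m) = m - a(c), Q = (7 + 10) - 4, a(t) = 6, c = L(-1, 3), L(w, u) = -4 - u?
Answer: -2496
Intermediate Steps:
c = -7 (c = -4 - 1*3 = -4 - 3 = -7)
Q = 13 (Q = 17 - 4 = 13)
G(s, m) = -6 + m (G(s, m) = m - 1*6 = m - 6 = -6 + m)
(G(0, -2/(-3))*Q)*36 = ((-6 - 2/(-3))*13)*36 = ((-6 - 2*(-1/3))*13)*36 = ((-6 + 2/3)*13)*36 = -16/3*13*36 = -208/3*36 = -2496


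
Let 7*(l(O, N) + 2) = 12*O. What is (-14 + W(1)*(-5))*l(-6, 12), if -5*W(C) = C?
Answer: 1118/7 ≈ 159.71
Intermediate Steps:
l(O, N) = -2 + 12*O/7 (l(O, N) = -2 + (12*O)/7 = -2 + 12*O/7)
W(C) = -C/5
(-14 + W(1)*(-5))*l(-6, 12) = (-14 - ⅕*1*(-5))*(-2 + (12/7)*(-6)) = (-14 - ⅕*(-5))*(-2 - 72/7) = (-14 + 1)*(-86/7) = -13*(-86/7) = 1118/7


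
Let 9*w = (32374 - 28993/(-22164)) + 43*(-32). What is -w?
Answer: -687068665/199476 ≈ -3444.4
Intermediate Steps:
w = 687068665/199476 (w = ((32374 - 28993/(-22164)) + 43*(-32))/9 = ((32374 - 28993*(-1/22164)) - 1376)/9 = ((32374 + 28993/22164) - 1376)/9 = (717566329/22164 - 1376)/9 = (⅑)*(687068665/22164) = 687068665/199476 ≈ 3444.4)
-w = -1*687068665/199476 = -687068665/199476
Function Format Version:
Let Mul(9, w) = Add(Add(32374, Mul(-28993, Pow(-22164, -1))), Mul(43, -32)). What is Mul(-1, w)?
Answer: Rational(-687068665, 199476) ≈ -3444.4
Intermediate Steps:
w = Rational(687068665, 199476) (w = Mul(Rational(1, 9), Add(Add(32374, Mul(-28993, Pow(-22164, -1))), Mul(43, -32))) = Mul(Rational(1, 9), Add(Add(32374, Mul(-28993, Rational(-1, 22164))), -1376)) = Mul(Rational(1, 9), Add(Add(32374, Rational(28993, 22164)), -1376)) = Mul(Rational(1, 9), Add(Rational(717566329, 22164), -1376)) = Mul(Rational(1, 9), Rational(687068665, 22164)) = Rational(687068665, 199476) ≈ 3444.4)
Mul(-1, w) = Mul(-1, Rational(687068665, 199476)) = Rational(-687068665, 199476)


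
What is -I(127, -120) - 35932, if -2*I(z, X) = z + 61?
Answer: -35838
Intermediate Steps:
I(z, X) = -61/2 - z/2 (I(z, X) = -(z + 61)/2 = -(61 + z)/2 = -61/2 - z/2)
-I(127, -120) - 35932 = -(-61/2 - 1/2*127) - 35932 = -(-61/2 - 127/2) - 35932 = -1*(-94) - 35932 = 94 - 35932 = -35838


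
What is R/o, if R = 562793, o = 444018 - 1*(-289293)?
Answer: 562793/733311 ≈ 0.76747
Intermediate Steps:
o = 733311 (o = 444018 + 289293 = 733311)
R/o = 562793/733311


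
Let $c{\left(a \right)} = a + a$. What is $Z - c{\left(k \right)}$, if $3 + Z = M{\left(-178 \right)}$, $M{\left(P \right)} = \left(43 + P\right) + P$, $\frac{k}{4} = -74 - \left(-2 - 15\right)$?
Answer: $140$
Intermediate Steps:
$k = -228$ ($k = 4 \left(-74 - \left(-2 - 15\right)\right) = 4 \left(-74 - -17\right) = 4 \left(-74 + 17\right) = 4 \left(-57\right) = -228$)
$c{\left(a \right)} = 2 a$
$M{\left(P \right)} = 43 + 2 P$
$Z = -316$ ($Z = -3 + \left(43 + 2 \left(-178\right)\right) = -3 + \left(43 - 356\right) = -3 - 313 = -316$)
$Z - c{\left(k \right)} = -316 - 2 \left(-228\right) = -316 - -456 = -316 + 456 = 140$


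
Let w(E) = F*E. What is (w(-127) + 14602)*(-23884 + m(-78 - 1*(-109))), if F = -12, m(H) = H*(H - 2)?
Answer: -370656110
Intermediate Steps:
m(H) = H*(-2 + H)
w(E) = -12*E
(w(-127) + 14602)*(-23884 + m(-78 - 1*(-109))) = (-12*(-127) + 14602)*(-23884 + (-78 - 1*(-109))*(-2 + (-78 - 1*(-109)))) = (1524 + 14602)*(-23884 + (-78 + 109)*(-2 + (-78 + 109))) = 16126*(-23884 + 31*(-2 + 31)) = 16126*(-23884 + 31*29) = 16126*(-23884 + 899) = 16126*(-22985) = -370656110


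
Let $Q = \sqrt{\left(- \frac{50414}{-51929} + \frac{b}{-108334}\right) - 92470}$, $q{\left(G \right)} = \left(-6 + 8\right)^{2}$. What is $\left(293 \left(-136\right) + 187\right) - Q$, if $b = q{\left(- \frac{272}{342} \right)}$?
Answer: $-39661 - \frac{i \sqrt{731620361042307332245990}}{2812838143} \approx -39661.0 - 304.09 i$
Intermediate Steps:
$q{\left(G \right)} = 4$ ($q{\left(G \right)} = 2^{2} = 4$)
$b = 4$
$Q = \frac{i \sqrt{731620361042307332245990}}{2812838143}$ ($Q = \sqrt{\left(- \frac{50414}{-51929} + \frac{4}{-108334}\right) - 92470} = \sqrt{\left(\left(-50414\right) \left(- \frac{1}{51929}\right) + 4 \left(- \frac{1}{108334}\right)\right) - 92470} = \sqrt{\left(\frac{50414}{51929} - \frac{2}{54167}\right) - 92470} = \sqrt{\frac{2730671280}{2812838143} - 92470} = \sqrt{- \frac{260100412411930}{2812838143}} = \frac{i \sqrt{731620361042307332245990}}{2812838143} \approx 304.09 i$)
$\left(293 \left(-136\right) + 187\right) - Q = \left(293 \left(-136\right) + 187\right) - \frac{i \sqrt{731620361042307332245990}}{2812838143} = \left(-39848 + 187\right) - \frac{i \sqrt{731620361042307332245990}}{2812838143} = -39661 - \frac{i \sqrt{731620361042307332245990}}{2812838143}$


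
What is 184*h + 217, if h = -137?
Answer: -24991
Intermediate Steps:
184*h + 217 = 184*(-137) + 217 = -25208 + 217 = -24991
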